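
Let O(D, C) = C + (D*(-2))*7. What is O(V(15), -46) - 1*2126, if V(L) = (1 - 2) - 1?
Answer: -2144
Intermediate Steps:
V(L) = -2 (V(L) = -1 - 1 = -2)
O(D, C) = C - 14*D (O(D, C) = C - 2*D*7 = C - 14*D)
O(V(15), -46) - 1*2126 = (-46 - 14*(-2)) - 1*2126 = (-46 + 28) - 2126 = -18 - 2126 = -2144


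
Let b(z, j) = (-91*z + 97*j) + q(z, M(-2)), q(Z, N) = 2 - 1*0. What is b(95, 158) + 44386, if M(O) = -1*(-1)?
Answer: 51069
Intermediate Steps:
M(O) = 1
q(Z, N) = 2 (q(Z, N) = 2 + 0 = 2)
b(z, j) = 2 - 91*z + 97*j (b(z, j) = (-91*z + 97*j) + 2 = 2 - 91*z + 97*j)
b(95, 158) + 44386 = (2 - 91*95 + 97*158) + 44386 = (2 - 8645 + 15326) + 44386 = 6683 + 44386 = 51069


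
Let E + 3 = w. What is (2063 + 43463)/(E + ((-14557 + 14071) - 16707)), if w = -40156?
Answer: -22763/28676 ≈ -0.79380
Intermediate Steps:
E = -40159 (E = -3 - 40156 = -40159)
(2063 + 43463)/(E + ((-14557 + 14071) - 16707)) = (2063 + 43463)/(-40159 + ((-14557 + 14071) - 16707)) = 45526/(-40159 + (-486 - 16707)) = 45526/(-40159 - 17193) = 45526/(-57352) = 45526*(-1/57352) = -22763/28676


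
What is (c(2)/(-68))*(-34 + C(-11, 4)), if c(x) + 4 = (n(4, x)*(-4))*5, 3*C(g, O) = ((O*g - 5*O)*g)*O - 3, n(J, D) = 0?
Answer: 2711/51 ≈ 53.157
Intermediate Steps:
C(g, O) = -1 + O*g*(-5*O + O*g)/3 (C(g, O) = (((O*g - 5*O)*g)*O - 3)/3 = (((-5*O + O*g)*g)*O - 3)/3 = ((g*(-5*O + O*g))*O - 3)/3 = (O*g*(-5*O + O*g) - 3)/3 = (-3 + O*g*(-5*O + O*g))/3 = -1 + O*g*(-5*O + O*g)/3)
c(x) = -4 (c(x) = -4 + (0*(-4))*5 = -4 + 0*5 = -4 + 0 = -4)
(c(2)/(-68))*(-34 + C(-11, 4)) = (-4/(-68))*(-34 + (-1 - 5/3*(-11)*4**2 + (1/3)*4**2*(-11)**2)) = (-4*(-1/68))*(-34 + (-1 - 5/3*(-11)*16 + (1/3)*16*121)) = (-34 + (-1 + 880/3 + 1936/3))/17 = (-34 + 2813/3)/17 = (1/17)*(2711/3) = 2711/51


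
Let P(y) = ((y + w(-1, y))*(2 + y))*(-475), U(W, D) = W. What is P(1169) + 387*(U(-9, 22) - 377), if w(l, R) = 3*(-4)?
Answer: -643701707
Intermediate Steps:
w(l, R) = -12
P(y) = -475*(-12 + y)*(2 + y) (P(y) = ((y - 12)*(2 + y))*(-475) = ((-12 + y)*(2 + y))*(-475) = -475*(-12 + y)*(2 + y))
P(1169) + 387*(U(-9, 22) - 377) = (11400 - 475*1169² + 4750*1169) + 387*(-9 - 377) = (11400 - 475*1366561 + 5552750) + 387*(-386) = (11400 - 649116475 + 5552750) - 149382 = -643552325 - 149382 = -643701707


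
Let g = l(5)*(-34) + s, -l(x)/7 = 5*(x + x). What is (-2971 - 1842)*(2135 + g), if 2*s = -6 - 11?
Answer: -135019089/2 ≈ -6.7510e+7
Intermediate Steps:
s = -17/2 (s = (-6 - 11)/2 = (½)*(-17) = -17/2 ≈ -8.5000)
l(x) = -70*x (l(x) = -35*(x + x) = -35*2*x = -70*x)
g = 23783/2 (g = -70*5*(-34) - 17/2 = -350*(-34) - 17/2 = 11900 - 17/2 = 23783/2 ≈ 11892.)
(-2971 - 1842)*(2135 + g) = (-2971 - 1842)*(2135 + 23783/2) = -4813*28053/2 = -135019089/2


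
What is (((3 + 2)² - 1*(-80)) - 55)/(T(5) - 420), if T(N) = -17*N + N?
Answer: -⅒ ≈ -0.10000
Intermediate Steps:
T(N) = -16*N
(((3 + 2)² - 1*(-80)) - 55)/(T(5) - 420) = (((3 + 2)² - 1*(-80)) - 55)/(-16*5 - 420) = ((5² + 80) - 55)/(-80 - 420) = ((25 + 80) - 55)/(-500) = (105 - 55)*(-1/500) = 50*(-1/500) = -⅒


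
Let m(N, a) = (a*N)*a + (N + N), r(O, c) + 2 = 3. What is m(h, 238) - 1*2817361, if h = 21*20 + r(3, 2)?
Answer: 21030605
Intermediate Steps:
r(O, c) = 1 (r(O, c) = -2 + 3 = 1)
h = 421 (h = 21*20 + 1 = 420 + 1 = 421)
m(N, a) = 2*N + N*a**2 (m(N, a) = (N*a)*a + 2*N = N*a**2 + 2*N = 2*N + N*a**2)
m(h, 238) - 1*2817361 = 421*(2 + 238**2) - 1*2817361 = 421*(2 + 56644) - 2817361 = 421*56646 - 2817361 = 23847966 - 2817361 = 21030605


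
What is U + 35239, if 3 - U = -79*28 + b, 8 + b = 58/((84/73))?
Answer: 1571287/42 ≈ 37412.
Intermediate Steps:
b = 1781/42 (b = -8 + 58/((84/73)) = -8 + 58/((84*(1/73))) = -8 + 58/(84/73) = -8 + 58*(73/84) = -8 + 2117/42 = 1781/42 ≈ 42.405)
U = 91249/42 (U = 3 - (-79*28 + 1781/42) = 3 - (-2212 + 1781/42) = 3 - 1*(-91123/42) = 3 + 91123/42 = 91249/42 ≈ 2172.6)
U + 35239 = 91249/42 + 35239 = 1571287/42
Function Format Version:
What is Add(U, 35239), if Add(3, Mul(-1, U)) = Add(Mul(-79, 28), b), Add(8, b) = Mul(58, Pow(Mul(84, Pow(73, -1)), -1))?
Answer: Rational(1571287, 42) ≈ 37412.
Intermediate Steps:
b = Rational(1781, 42) (b = Add(-8, Mul(58, Pow(Mul(84, Pow(73, -1)), -1))) = Add(-8, Mul(58, Pow(Mul(84, Rational(1, 73)), -1))) = Add(-8, Mul(58, Pow(Rational(84, 73), -1))) = Add(-8, Mul(58, Rational(73, 84))) = Add(-8, Rational(2117, 42)) = Rational(1781, 42) ≈ 42.405)
U = Rational(91249, 42) (U = Add(3, Mul(-1, Add(Mul(-79, 28), Rational(1781, 42)))) = Add(3, Mul(-1, Add(-2212, Rational(1781, 42)))) = Add(3, Mul(-1, Rational(-91123, 42))) = Add(3, Rational(91123, 42)) = Rational(91249, 42) ≈ 2172.6)
Add(U, 35239) = Add(Rational(91249, 42), 35239) = Rational(1571287, 42)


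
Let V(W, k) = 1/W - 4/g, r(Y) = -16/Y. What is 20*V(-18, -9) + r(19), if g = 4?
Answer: -3754/171 ≈ -21.953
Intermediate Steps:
V(W, k) = -1 + 1/W (V(W, k) = 1/W - 4/4 = 1/W - 4*¼ = 1/W - 1 = -1 + 1/W)
20*V(-18, -9) + r(19) = 20*((1 - 1*(-18))/(-18)) - 16/19 = 20*(-(1 + 18)/18) - 16*1/19 = 20*(-1/18*19) - 16/19 = 20*(-19/18) - 16/19 = -190/9 - 16/19 = -3754/171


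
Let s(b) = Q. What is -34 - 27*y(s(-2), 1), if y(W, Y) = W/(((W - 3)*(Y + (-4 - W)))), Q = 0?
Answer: -34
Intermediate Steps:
s(b) = 0
y(W, Y) = W/((-3 + W)*(-4 + Y - W)) (y(W, Y) = W/(((-3 + W)*(-4 + Y - W))) = W*(1/((-3 + W)*(-4 + Y - W))) = W/((-3 + W)*(-4 + Y - W)))
-34 - 27*y(s(-2), 1) = -34 - (-27)*0/(-12 + 0 + 0² + 3*1 - 1*0*1) = -34 - (-27)*0/(-12 + 0 + 0 + 3 + 0) = -34 - (-27)*0/(-9) = -34 - (-27)*0*(-1)/9 = -34 - 27*0 = -34 + 0 = -34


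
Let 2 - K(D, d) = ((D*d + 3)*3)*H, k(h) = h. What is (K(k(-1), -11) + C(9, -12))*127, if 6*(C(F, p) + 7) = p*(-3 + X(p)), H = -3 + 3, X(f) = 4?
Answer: -889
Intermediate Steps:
H = 0
K(D, d) = 2 (K(D, d) = 2 - (D*d + 3)*3*0 = 2 - (3 + D*d)*3*0 = 2 - (9 + 3*D*d)*0 = 2 - 1*0 = 2 + 0 = 2)
C(F, p) = -7 + p/6 (C(F, p) = -7 + (p*(-3 + 4))/6 = -7 + (p*1)/6 = -7 + p/6)
(K(k(-1), -11) + C(9, -12))*127 = (2 + (-7 + (⅙)*(-12)))*127 = (2 + (-7 - 2))*127 = (2 - 9)*127 = -7*127 = -889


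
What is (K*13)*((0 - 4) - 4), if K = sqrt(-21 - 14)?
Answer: -104*I*sqrt(35) ≈ -615.27*I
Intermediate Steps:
K = I*sqrt(35) (K = sqrt(-35) = I*sqrt(35) ≈ 5.9161*I)
(K*13)*((0 - 4) - 4) = ((I*sqrt(35))*13)*((0 - 4) - 4) = (13*I*sqrt(35))*(-4 - 4) = (13*I*sqrt(35))*(-8) = -104*I*sqrt(35)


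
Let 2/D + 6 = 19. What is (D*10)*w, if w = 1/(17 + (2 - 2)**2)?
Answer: 20/221 ≈ 0.090498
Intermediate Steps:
D = 2/13 (D = 2/(-6 + 19) = 2/13 ≈ 0.15385)
w = 1/17 (w = 1/(17 + 0**2) = 1/(17 + 0) = 1/17 ≈ 0.058824)
(D*10)*w = ((2/13)*10)*(1/17) = (20/13)*(1/17) = 20/221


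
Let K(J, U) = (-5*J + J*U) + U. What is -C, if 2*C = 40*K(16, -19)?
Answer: 8060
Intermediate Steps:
K(J, U) = U - 5*J + J*U
C = -8060 (C = (40*(-19 - 5*16 + 16*(-19)))/2 = (40*(-19 - 80 - 304))/2 = (40*(-403))/2 = (½)*(-16120) = -8060)
-C = -1*(-8060) = 8060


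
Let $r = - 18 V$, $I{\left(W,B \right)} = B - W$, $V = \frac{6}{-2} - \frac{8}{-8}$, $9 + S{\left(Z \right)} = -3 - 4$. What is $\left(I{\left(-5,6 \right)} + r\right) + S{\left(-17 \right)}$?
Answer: $31$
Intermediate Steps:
$S{\left(Z \right)} = -16$ ($S{\left(Z \right)} = -9 - 7 = -16$)
$V = -2$ ($V = 6 \left(- \frac{1}{2}\right) - -1 = -3 + 1 = -2$)
$r = 36$ ($r = \left(-18\right) \left(-2\right) = 36$)
$\left(I{\left(-5,6 \right)} + r\right) + S{\left(-17 \right)} = \left(\left(6 - -5\right) + 36\right) - 16 = \left(\left(6 + 5\right) + 36\right) - 16 = \left(11 + 36\right) - 16 = 47 - 16 = 31$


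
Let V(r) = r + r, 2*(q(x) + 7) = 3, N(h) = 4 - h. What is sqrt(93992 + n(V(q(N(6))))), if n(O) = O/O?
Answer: sqrt(93993) ≈ 306.58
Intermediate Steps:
q(x) = -11/2 (q(x) = -7 + (1/2)*3 = -7 + 3/2 = -11/2)
V(r) = 2*r
n(O) = 1
sqrt(93992 + n(V(q(N(6))))) = sqrt(93992 + 1) = sqrt(93993)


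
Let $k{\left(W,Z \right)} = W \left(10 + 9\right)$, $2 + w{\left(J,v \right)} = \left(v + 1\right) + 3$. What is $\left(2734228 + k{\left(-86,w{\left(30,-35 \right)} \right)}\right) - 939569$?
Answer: $1793025$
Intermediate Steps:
$w{\left(J,v \right)} = 2 + v$ ($w{\left(J,v \right)} = -2 + \left(\left(v + 1\right) + 3\right) = -2 + \left(\left(1 + v\right) + 3\right) = -2 + \left(4 + v\right) = 2 + v$)
$k{\left(W,Z \right)} = 19 W$ ($k{\left(W,Z \right)} = W 19 = 19 W$)
$\left(2734228 + k{\left(-86,w{\left(30,-35 \right)} \right)}\right) - 939569 = \left(2734228 + 19 \left(-86\right)\right) - 939569 = \left(2734228 - 1634\right) - 939569 = 2732594 - 939569 = 1793025$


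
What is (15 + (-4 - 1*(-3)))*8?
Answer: 112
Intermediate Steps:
(15 + (-4 - 1*(-3)))*8 = (15 + (-4 + 3))*8 = (15 - 1)*8 = 14*8 = 112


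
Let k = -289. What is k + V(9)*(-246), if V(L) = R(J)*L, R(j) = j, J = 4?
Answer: -9145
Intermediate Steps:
V(L) = 4*L
k + V(9)*(-246) = -289 + (4*9)*(-246) = -289 + 36*(-246) = -289 - 8856 = -9145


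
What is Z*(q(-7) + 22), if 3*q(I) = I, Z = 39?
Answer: 767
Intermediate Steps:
q(I) = I/3
Z*(q(-7) + 22) = 39*((⅓)*(-7) + 22) = 39*(-7/3 + 22) = 39*(59/3) = 767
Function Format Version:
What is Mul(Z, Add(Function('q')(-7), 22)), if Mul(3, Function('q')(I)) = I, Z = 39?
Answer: 767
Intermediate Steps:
Function('q')(I) = Mul(Rational(1, 3), I)
Mul(Z, Add(Function('q')(-7), 22)) = Mul(39, Add(Mul(Rational(1, 3), -7), 22)) = Mul(39, Add(Rational(-7, 3), 22)) = Mul(39, Rational(59, 3)) = 767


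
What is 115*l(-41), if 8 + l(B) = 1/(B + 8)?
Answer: -30475/33 ≈ -923.48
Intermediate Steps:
l(B) = -8 + 1/(8 + B) (l(B) = -8 + 1/(B + 8) = -8 + 1/(8 + B))
115*l(-41) = 115*((-63 - 8*(-41))/(8 - 41)) = 115*((-63 + 328)/(-33)) = 115*(-1/33*265) = 115*(-265/33) = -30475/33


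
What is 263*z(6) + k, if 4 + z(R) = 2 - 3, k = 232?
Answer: -1083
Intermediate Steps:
z(R) = -5 (z(R) = -4 + (2 - 3) = -4 - 1 = -5)
263*z(6) + k = 263*(-5) + 232 = -1315 + 232 = -1083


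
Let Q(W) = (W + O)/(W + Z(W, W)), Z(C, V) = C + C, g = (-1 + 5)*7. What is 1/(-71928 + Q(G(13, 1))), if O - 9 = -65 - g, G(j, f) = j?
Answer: -39/2805263 ≈ -1.3902e-5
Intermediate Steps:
g = 28 (g = 4*7 = 28)
Z(C, V) = 2*C
O = -84 (O = 9 + (-65 - 1*28) = 9 + (-65 - 28) = 9 - 93 = -84)
Q(W) = (-84 + W)/(3*W) (Q(W) = (W - 84)/(W + 2*W) = (-84 + W)/((3*W)) = (-84 + W)*(1/(3*W)) = (-84 + W)/(3*W))
1/(-71928 + Q(G(13, 1))) = 1/(-71928 + (1/3)*(-84 + 13)/13) = 1/(-71928 + (1/3)*(1/13)*(-71)) = 1/(-71928 - 71/39) = 1/(-2805263/39) = -39/2805263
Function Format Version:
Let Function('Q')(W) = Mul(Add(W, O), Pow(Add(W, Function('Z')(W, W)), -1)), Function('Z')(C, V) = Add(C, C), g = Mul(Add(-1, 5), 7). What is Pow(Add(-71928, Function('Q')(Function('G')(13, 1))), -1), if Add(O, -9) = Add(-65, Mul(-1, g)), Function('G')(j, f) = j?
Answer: Rational(-39, 2805263) ≈ -1.3902e-5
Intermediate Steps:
g = 28 (g = Mul(4, 7) = 28)
Function('Z')(C, V) = Mul(2, C)
O = -84 (O = Add(9, Add(-65, Mul(-1, 28))) = Add(9, Add(-65, -28)) = Add(9, -93) = -84)
Function('Q')(W) = Mul(Rational(1, 3), Pow(W, -1), Add(-84, W)) (Function('Q')(W) = Mul(Add(W, -84), Pow(Add(W, Mul(2, W)), -1)) = Mul(Add(-84, W), Pow(Mul(3, W), -1)) = Mul(Add(-84, W), Mul(Rational(1, 3), Pow(W, -1))) = Mul(Rational(1, 3), Pow(W, -1), Add(-84, W)))
Pow(Add(-71928, Function('Q')(Function('G')(13, 1))), -1) = Pow(Add(-71928, Mul(Rational(1, 3), Pow(13, -1), Add(-84, 13))), -1) = Pow(Add(-71928, Mul(Rational(1, 3), Rational(1, 13), -71)), -1) = Pow(Add(-71928, Rational(-71, 39)), -1) = Pow(Rational(-2805263, 39), -1) = Rational(-39, 2805263)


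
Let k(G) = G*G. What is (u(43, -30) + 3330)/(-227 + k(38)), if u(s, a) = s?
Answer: 3373/1217 ≈ 2.7716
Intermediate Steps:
k(G) = G**2
(u(43, -30) + 3330)/(-227 + k(38)) = (43 + 3330)/(-227 + 38**2) = 3373/(-227 + 1444) = 3373/1217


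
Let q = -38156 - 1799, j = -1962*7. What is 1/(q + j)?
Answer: -1/53689 ≈ -1.8626e-5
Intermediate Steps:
j = -13734
q = -39955
1/(q + j) = 1/(-39955 - 13734) = 1/(-53689) = -1/53689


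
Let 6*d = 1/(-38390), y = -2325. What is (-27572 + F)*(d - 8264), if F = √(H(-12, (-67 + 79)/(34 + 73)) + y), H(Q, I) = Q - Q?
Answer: 13121030642573/57585 - 1903529761*I*√93/46068 ≈ 2.2786e+8 - 3.9848e+5*I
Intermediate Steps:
H(Q, I) = 0
d = -1/230340 (d = (⅙)/(-38390) = (⅙)*(-1/38390) = -1/230340 ≈ -4.3414e-6)
F = 5*I*√93 (F = √(0 - 2325) = √(-2325) = 5*I*√93 ≈ 48.218*I)
(-27572 + F)*(d - 8264) = (-27572 + 5*I*√93)*(-1/230340 - 8264) = (-27572 + 5*I*√93)*(-1903529761/230340) = 13121030642573/57585 - 1903529761*I*√93/46068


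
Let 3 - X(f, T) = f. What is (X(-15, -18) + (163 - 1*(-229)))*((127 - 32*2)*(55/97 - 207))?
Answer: -517219920/97 ≈ -5.3322e+6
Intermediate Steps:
X(f, T) = 3 - f
(X(-15, -18) + (163 - 1*(-229)))*((127 - 32*2)*(55/97 - 207)) = ((3 - 1*(-15)) + (163 - 1*(-229)))*((127 - 32*2)*(55/97 - 207)) = ((3 + 15) + (163 + 229))*((127 - 64)*(55*(1/97) - 207)) = (18 + 392)*(63*(55/97 - 207)) = 410*(63*(-20024/97)) = 410*(-1261512/97) = -517219920/97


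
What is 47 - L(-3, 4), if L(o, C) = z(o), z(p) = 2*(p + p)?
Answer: 59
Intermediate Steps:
z(p) = 4*p (z(p) = 2*(2*p) = 4*p)
L(o, C) = 4*o
47 - L(-3, 4) = 47 - 4*(-3) = 47 - 1*(-12) = 47 + 12 = 59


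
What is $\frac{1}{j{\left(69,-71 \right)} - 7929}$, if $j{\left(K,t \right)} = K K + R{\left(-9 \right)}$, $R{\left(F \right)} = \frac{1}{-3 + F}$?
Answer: $- \frac{12}{38017} \approx -0.00031565$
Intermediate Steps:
$j{\left(K,t \right)} = - \frac{1}{12} + K^{2}$ ($j{\left(K,t \right)} = K K + \frac{1}{-3 - 9} = K^{2} + \frac{1}{-12} = K^{2} - \frac{1}{12} = - \frac{1}{12} + K^{2}$)
$\frac{1}{j{\left(69,-71 \right)} - 7929} = \frac{1}{\left(- \frac{1}{12} + 69^{2}\right) - 7929} = \frac{1}{\left(- \frac{1}{12} + 4761\right) - 7929} = \frac{1}{\frac{57131}{12} - 7929} = \frac{1}{- \frac{38017}{12}} = - \frac{12}{38017}$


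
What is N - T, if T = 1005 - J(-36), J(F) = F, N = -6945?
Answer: -7986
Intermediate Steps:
T = 1041 (T = 1005 - 1*(-36) = 1005 + 36 = 1041)
N - T = -6945 - 1*1041 = -6945 - 1041 = -7986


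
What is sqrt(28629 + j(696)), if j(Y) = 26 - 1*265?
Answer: sqrt(28390) ≈ 168.49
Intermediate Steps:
j(Y) = -239 (j(Y) = 26 - 265 = -239)
sqrt(28629 + j(696)) = sqrt(28629 - 239) = sqrt(28390)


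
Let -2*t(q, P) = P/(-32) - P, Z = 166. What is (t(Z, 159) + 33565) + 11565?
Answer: 2893567/64 ≈ 45212.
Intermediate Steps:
t(q, P) = 33*P/64 (t(q, P) = -(P/(-32) - P)/2 = -(P*(-1/32) - P)/2 = -(-P/32 - P)/2 = -(-33)*P/64 = 33*P/64)
(t(Z, 159) + 33565) + 11565 = ((33/64)*159 + 33565) + 11565 = (5247/64 + 33565) + 11565 = 2153407/64 + 11565 = 2893567/64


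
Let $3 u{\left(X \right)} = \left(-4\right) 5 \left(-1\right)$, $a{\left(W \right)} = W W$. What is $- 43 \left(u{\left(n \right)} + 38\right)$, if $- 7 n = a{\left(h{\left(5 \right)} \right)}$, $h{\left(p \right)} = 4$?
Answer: $- \frac{5762}{3} \approx -1920.7$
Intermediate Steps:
$a{\left(W \right)} = W^{2}$
$n = - \frac{16}{7}$ ($n = - \frac{4^{2}}{7} = \left(- \frac{1}{7}\right) 16 = - \frac{16}{7} \approx -2.2857$)
$u{\left(X \right)} = \frac{20}{3}$ ($u{\left(X \right)} = \frac{\left(-4\right) 5 \left(-1\right)}{3} = \frac{\left(-20\right) \left(-1\right)}{3} = \frac{1}{3} \cdot 20 = \frac{20}{3}$)
$- 43 \left(u{\left(n \right)} + 38\right) = - 43 \left(\frac{20}{3} + 38\right) = \left(-43\right) \frac{134}{3} = - \frac{5762}{3}$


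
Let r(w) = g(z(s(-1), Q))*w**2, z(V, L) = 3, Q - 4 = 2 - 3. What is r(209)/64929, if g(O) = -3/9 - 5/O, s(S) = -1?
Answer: -87362/64929 ≈ -1.3455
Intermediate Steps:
Q = 3 (Q = 4 + (2 - 3) = 4 - 1 = 3)
g(O) = -1/3 - 5/O (g(O) = -3*1/9 - 5/O = -1/3 - 5/O)
r(w) = -2*w**2 (r(w) = ((1/3)*(-15 - 1*3)/3)*w**2 = ((1/3)*(1/3)*(-15 - 3))*w**2 = ((1/3)*(1/3)*(-18))*w**2 = -2*w**2)
r(209)/64929 = -2*209**2/64929 = -2*43681*(1/64929) = -87362*1/64929 = -87362/64929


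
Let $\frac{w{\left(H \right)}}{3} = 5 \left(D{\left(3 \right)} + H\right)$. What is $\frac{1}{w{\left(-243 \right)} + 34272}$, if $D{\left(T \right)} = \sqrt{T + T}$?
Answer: $\frac{3403}{104223531} - \frac{5 \sqrt{6}}{312670593} \approx 3.2612 \cdot 10^{-5}$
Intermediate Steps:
$D{\left(T \right)} = \sqrt{2} \sqrt{T}$ ($D{\left(T \right)} = \sqrt{2 T} = \sqrt{2} \sqrt{T}$)
$w{\left(H \right)} = 15 H + 15 \sqrt{6}$ ($w{\left(H \right)} = 3 \cdot 5 \left(\sqrt{2} \sqrt{3} + H\right) = 3 \cdot 5 \left(\sqrt{6} + H\right) = 3 \cdot 5 \left(H + \sqrt{6}\right) = 3 \left(5 H + 5 \sqrt{6}\right) = 15 H + 15 \sqrt{6}$)
$\frac{1}{w{\left(-243 \right)} + 34272} = \frac{1}{\left(15 \left(-243\right) + 15 \sqrt{6}\right) + 34272} = \frac{1}{\left(-3645 + 15 \sqrt{6}\right) + 34272} = \frac{1}{30627 + 15 \sqrt{6}}$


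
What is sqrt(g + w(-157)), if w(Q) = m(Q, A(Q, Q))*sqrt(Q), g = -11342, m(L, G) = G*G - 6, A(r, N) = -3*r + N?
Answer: sqrt(-11342 + 98590*I*sqrt(157)) ≈ 782.32 + 789.53*I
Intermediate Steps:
A(r, N) = N - 3*r
m(L, G) = -6 + G**2 (m(L, G) = G**2 - 6 = -6 + G**2)
w(Q) = sqrt(Q)*(-6 + 4*Q**2) (w(Q) = (-6 + (Q - 3*Q)**2)*sqrt(Q) = (-6 + (-2*Q)**2)*sqrt(Q) = (-6 + 4*Q**2)*sqrt(Q) = sqrt(Q)*(-6 + 4*Q**2))
sqrt(g + w(-157)) = sqrt(-11342 + sqrt(-157)*(-6 + 4*(-157)**2)) = sqrt(-11342 + (I*sqrt(157))*(-6 + 4*24649)) = sqrt(-11342 + (I*sqrt(157))*(-6 + 98596)) = sqrt(-11342 + (I*sqrt(157))*98590) = sqrt(-11342 + 98590*I*sqrt(157))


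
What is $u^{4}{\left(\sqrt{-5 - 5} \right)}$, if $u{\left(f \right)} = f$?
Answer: $100$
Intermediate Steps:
$u^{4}{\left(\sqrt{-5 - 5} \right)} = \left(\sqrt{-5 - 5}\right)^{4} = \left(\sqrt{-10}\right)^{4} = \left(i \sqrt{10}\right)^{4} = 100$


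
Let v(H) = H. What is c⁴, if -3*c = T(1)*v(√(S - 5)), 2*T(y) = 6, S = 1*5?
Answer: 0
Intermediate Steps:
S = 5
T(y) = 3 (T(y) = (½)*6 = 3)
c = 0 (c = -√(5 - 5) = -√0 = -0 = -⅓*0 = 0)
c⁴ = 0⁴ = 0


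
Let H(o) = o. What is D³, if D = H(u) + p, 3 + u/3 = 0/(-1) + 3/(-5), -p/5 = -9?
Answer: 5000211/125 ≈ 40002.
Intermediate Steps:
p = 45 (p = -5*(-9) = 45)
u = -54/5 (u = -9 + 3*(0/(-1) + 3/(-5)) = -9 + 3*(0*(-1) + 3*(-⅕)) = -9 + 3*(0 - ⅗) = -9 + 3*(-⅗) = -9 - 9/5 = -54/5 ≈ -10.800)
D = 171/5 (D = -54/5 + 45 = 171/5 ≈ 34.200)
D³ = (171/5)³ = 5000211/125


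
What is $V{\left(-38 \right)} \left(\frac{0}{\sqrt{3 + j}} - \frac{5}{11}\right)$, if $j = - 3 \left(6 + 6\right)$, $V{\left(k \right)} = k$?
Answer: $\frac{190}{11} \approx 17.273$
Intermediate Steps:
$j = -36$ ($j = \left(-3\right) 12 = -36$)
$V{\left(-38 \right)} \left(\frac{0}{\sqrt{3 + j}} - \frac{5}{11}\right) = - 38 \left(\frac{0}{\sqrt{3 - 36}} - \frac{5}{11}\right) = - 38 \left(\frac{0}{\sqrt{-33}} - \frac{5}{11}\right) = - 38 \left(\frac{0}{i \sqrt{33}} - \frac{5}{11}\right) = - 38 \left(0 \left(- \frac{i \sqrt{33}}{33}\right) - \frac{5}{11}\right) = - 38 \left(0 - \frac{5}{11}\right) = \left(-38\right) \left(- \frac{5}{11}\right) = \frac{190}{11}$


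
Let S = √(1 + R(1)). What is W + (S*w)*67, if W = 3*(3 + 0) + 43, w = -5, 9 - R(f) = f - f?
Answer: 52 - 335*√10 ≈ -1007.4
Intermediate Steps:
R(f) = 9 (R(f) = 9 - (f - f) = 9 - 1*0 = 9 + 0 = 9)
S = √10 (S = √(1 + 9) = √10 ≈ 3.1623)
W = 52 (W = 3*3 + 43 = 9 + 43 = 52)
W + (S*w)*67 = 52 + (√10*(-5))*67 = 52 - 5*√10*67 = 52 - 335*√10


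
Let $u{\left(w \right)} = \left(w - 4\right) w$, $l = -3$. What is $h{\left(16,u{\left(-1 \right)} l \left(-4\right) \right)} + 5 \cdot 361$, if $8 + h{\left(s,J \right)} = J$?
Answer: $1857$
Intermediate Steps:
$u{\left(w \right)} = w \left(-4 + w\right)$ ($u{\left(w \right)} = \left(-4 + w\right) w = w \left(-4 + w\right)$)
$h{\left(s,J \right)} = -8 + J$
$h{\left(16,u{\left(-1 \right)} l \left(-4\right) \right)} + 5 \cdot 361 = \left(-8 + - (-4 - 1) \left(-3\right) \left(-4\right)\right) + 5 \cdot 361 = \left(-8 + \left(-1\right) \left(-5\right) \left(-3\right) \left(-4\right)\right) + 1805 = \left(-8 + 5 \left(-3\right) \left(-4\right)\right) + 1805 = \left(-8 - -60\right) + 1805 = \left(-8 + 60\right) + 1805 = 52 + 1805 = 1857$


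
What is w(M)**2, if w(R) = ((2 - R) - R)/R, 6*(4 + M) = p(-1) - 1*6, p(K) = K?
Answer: 5476/961 ≈ 5.6982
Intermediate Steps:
M = -31/6 (M = -4 + (-1 - 1*6)/6 = -4 + (-1 - 6)/6 = -4 + (1/6)*(-7) = -4 - 7/6 = -31/6 ≈ -5.1667)
w(R) = (2 - 2*R)/R
w(M)**2 = (-2 + 2/(-31/6))**2 = (-2 + 2*(-6/31))**2 = (-2 - 12/31)**2 = (-74/31)**2 = 5476/961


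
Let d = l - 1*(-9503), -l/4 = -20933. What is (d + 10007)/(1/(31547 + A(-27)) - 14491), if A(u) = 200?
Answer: -546270629/76674296 ≈ -7.1246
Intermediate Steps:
l = 83732 (l = -4*(-20933) = 83732)
d = 93235 (d = 83732 - 1*(-9503) = 83732 + 9503 = 93235)
(d + 10007)/(1/(31547 + A(-27)) - 14491) = (93235 + 10007)/(1/(31547 + 200) - 14491) = 103242/(1/31747 - 14491) = 103242/(-460045776/31747) = 103242*(-31747/460045776) = -546270629/76674296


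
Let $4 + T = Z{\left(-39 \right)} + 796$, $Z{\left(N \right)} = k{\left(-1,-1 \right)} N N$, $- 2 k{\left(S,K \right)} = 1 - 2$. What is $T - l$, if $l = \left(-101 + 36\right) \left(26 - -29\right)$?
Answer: $\frac{10255}{2} \approx 5127.5$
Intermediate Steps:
$k{\left(S,K \right)} = \frac{1}{2}$ ($k{\left(S,K \right)} = - \frac{1 - 2}{2} = \left(- \frac{1}{2}\right) \left(-1\right) = \frac{1}{2}$)
$Z{\left(N \right)} = \frac{N^{2}}{2}$ ($Z{\left(N \right)} = \frac{N}{2} N = \frac{N^{2}}{2}$)
$l = -3575$ ($l = - 65 \left(26 + 29\right) = \left(-65\right) 55 = -3575$)
$T = \frac{3105}{2}$ ($T = -4 + \left(\frac{\left(-39\right)^{2}}{2} + 796\right) = -4 + \left(\frac{1}{2} \cdot 1521 + 796\right) = -4 + \left(\frac{1521}{2} + 796\right) = -4 + \frac{3113}{2} = \frac{3105}{2} \approx 1552.5$)
$T - l = \frac{3105}{2} - -3575 = \frac{3105}{2} + 3575 = \frac{10255}{2}$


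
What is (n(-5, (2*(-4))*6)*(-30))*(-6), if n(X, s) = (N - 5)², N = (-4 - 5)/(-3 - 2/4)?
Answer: 52020/49 ≈ 1061.6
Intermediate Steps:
N = 18/7 (N = -9/(-3 - 2*¼) = -9/(-3 - ½) = -9/(-7/2) = -9*(-2/7) = 18/7 ≈ 2.5714)
n(X, s) = 289/49 (n(X, s) = (18/7 - 5)² = (-17/7)² = 289/49)
(n(-5, (2*(-4))*6)*(-30))*(-6) = ((289/49)*(-30))*(-6) = -8670/49*(-6) = 52020/49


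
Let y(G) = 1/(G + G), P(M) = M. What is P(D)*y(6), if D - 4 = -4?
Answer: 0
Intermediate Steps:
D = 0 (D = 4 - 4 = 0)
y(G) = 1/(2*G)
P(D)*y(6) = 0*((½)/6) = 0*((½)*(⅙)) = 0*(1/12) = 0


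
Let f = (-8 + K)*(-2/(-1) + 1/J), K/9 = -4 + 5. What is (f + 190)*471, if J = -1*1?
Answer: 89961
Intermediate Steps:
J = -1
K = 9 (K = 9*(-4 + 5) = 9*1 = 9)
f = 1 (f = (-8 + 9)*(-2/(-1) + 1/(-1)) = 1*(-2*(-1) + 1*(-1)) = 1*(2 - 1) = 1*1 = 1)
(f + 190)*471 = (1 + 190)*471 = 191*471 = 89961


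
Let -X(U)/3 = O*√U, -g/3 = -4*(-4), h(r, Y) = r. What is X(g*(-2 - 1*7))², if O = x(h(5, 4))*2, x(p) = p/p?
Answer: 15552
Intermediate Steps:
x(p) = 1
g = -48 (g = -(-12)*(-4) = -3*16 = -48)
O = 2 (O = 1*2 = 2)
X(U) = -6*√U
X(g*(-2 - 1*7))² = (-6*12*√3)² = (-72*√3)² = 15552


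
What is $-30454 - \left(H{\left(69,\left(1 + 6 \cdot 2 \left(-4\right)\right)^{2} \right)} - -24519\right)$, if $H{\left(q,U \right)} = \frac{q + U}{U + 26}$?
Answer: $- \frac{122866933}{2235} \approx -54974.0$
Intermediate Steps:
$H{\left(q,U \right)} = \frac{U + q}{26 + U}$
$-30454 - \left(H{\left(69,\left(1 + 6 \cdot 2 \left(-4\right)\right)^{2} \right)} - -24519\right) = -30454 - \left(\frac{\left(1 + 6 \cdot 2 \left(-4\right)\right)^{2} + 69}{26 + \left(1 + 6 \cdot 2 \left(-4\right)\right)^{2}} - -24519\right) = -30454 - \left(\frac{\left(1 + 12 \left(-4\right)\right)^{2} + 69}{26 + \left(1 + 12 \left(-4\right)\right)^{2}} + 24519\right) = -30454 - \left(\frac{\left(1 - 48\right)^{2} + 69}{26 + \left(1 - 48\right)^{2}} + 24519\right) = -30454 - \left(\frac{\left(-47\right)^{2} + 69}{26 + \left(-47\right)^{2}} + 24519\right) = -30454 - \left(\frac{2209 + 69}{26 + 2209} + 24519\right) = -30454 - \left(\frac{1}{2235} \cdot 2278 + 24519\right) = -30454 - \left(\frac{2278}{2235} + 24519\right) = -30454 - \frac{54802243}{2235} = - \frac{122866933}{2235}$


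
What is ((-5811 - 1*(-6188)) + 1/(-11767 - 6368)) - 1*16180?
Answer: -286587406/18135 ≈ -15803.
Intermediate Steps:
((-5811 - 1*(-6188)) + 1/(-11767 - 6368)) - 1*16180 = ((-5811 + 6188) + 1/(-18135)) - 16180 = (377 - 1/18135) - 16180 = 6836894/18135 - 16180 = -286587406/18135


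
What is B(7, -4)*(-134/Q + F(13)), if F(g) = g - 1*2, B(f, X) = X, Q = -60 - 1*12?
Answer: -463/9 ≈ -51.444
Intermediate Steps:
Q = -72 (Q = -60 - 12 = -72)
F(g) = -2 + g (F(g) = g - 2 = -2 + g)
B(7, -4)*(-134/Q + F(13)) = -4*(-134/(-72) + (-2 + 13)) = -4*(-134*(-1/72) + 11) = -4*(67/36 + 11) = -4*463/36 = -463/9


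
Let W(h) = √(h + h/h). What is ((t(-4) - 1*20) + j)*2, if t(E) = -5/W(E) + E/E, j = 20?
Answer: 2 + 10*I*√3/3 ≈ 2.0 + 5.7735*I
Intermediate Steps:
W(h) = √(1 + h) (W(h) = √(h + 1) = √(1 + h))
t(E) = 1 - 5/√(1 + E) (t(E) = -5/√(1 + E) + E/E = -5/√(1 + E) + 1 = 1 - 5/√(1 + E))
((t(-4) - 1*20) + j)*2 = (((1 - 5/√(1 - 4)) - 1*20) + 20)*2 = (((1 - (-5)*I*√3/3) - 20) + 20)*2 = (((1 + 5*I*√3/3) - 20) + 20)*2 = ((-19 + 5*I*√3/3) + 20)*2 = (1 + 5*I*√3/3)*2 = 2 + 10*I*√3/3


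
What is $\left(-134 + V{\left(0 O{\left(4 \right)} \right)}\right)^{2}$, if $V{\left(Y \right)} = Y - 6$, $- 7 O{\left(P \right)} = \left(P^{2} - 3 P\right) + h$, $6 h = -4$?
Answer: $19600$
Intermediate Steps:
$h = - \frac{2}{3}$ ($h = \frac{1}{6} \left(-4\right) = - \frac{2}{3} \approx -0.66667$)
$O{\left(P \right)} = \frac{2}{21} - \frac{P^{2}}{7} + \frac{3 P}{7}$ ($O{\left(P \right)} = - \frac{\left(P^{2} - 3 P\right) - \frac{2}{3}}{7} = - \frac{- \frac{2}{3} + P^{2} - 3 P}{7} = \frac{2}{21} - \frac{P^{2}}{7} + \frac{3 P}{7}$)
$V{\left(Y \right)} = -6 + Y$ ($V{\left(Y \right)} = Y - 6 = -6 + Y$)
$\left(-134 + V{\left(0 O{\left(4 \right)} \right)}\right)^{2} = \left(-134 - \left(6 + 0 \left(\frac{2}{21} - \frac{4^{2}}{7} + \frac{3}{7} \cdot 4\right)\right)\right)^{2} = \left(-134 - \left(6 + 0 \left(\frac{2}{21} - \frac{16}{7} + \frac{12}{7}\right)\right)\right)^{2} = \left(-134 + \left(-6 + 0 \left(- \frac{10}{21}\right)\right)\right)^{2} = \left(-134 + \left(-6 + 0\right)\right)^{2} = \left(-134 - 6\right)^{2} = \left(-140\right)^{2} = 19600$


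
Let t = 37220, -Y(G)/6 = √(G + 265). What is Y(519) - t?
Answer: -37388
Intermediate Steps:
Y(G) = -6*√(265 + G) (Y(G) = -6*√(G + 265) = -6*√(265 + G))
Y(519) - t = -6*√(265 + 519) - 1*37220 = -6*√784 - 37220 = -6*28 - 37220 = -168 - 37220 = -37388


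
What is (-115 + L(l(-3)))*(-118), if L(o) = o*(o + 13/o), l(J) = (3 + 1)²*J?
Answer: -259836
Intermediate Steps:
l(J) = 16*J (l(J) = 4²*J = 16*J)
(-115 + L(l(-3)))*(-118) = (-115 + (13 + (16*(-3))²))*(-118) = (-115 + (13 + (-48)²))*(-118) = (-115 + (13 + 2304))*(-118) = (-115 + 2317)*(-118) = 2202*(-118) = -259836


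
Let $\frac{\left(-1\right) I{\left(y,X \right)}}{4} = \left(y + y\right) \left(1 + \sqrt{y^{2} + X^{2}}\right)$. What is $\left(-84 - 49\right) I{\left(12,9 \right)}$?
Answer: $204288$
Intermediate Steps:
$I{\left(y,X \right)} = - 8 y \left(1 + \sqrt{X^{2} + y^{2}}\right)$ ($I{\left(y,X \right)} = - 4 \left(y + y\right) \left(1 + \sqrt{y^{2} + X^{2}}\right) = - 4 \cdot 2 y \left(1 + \sqrt{X^{2} + y^{2}}\right) = - 8 y \left(1 + \sqrt{X^{2} + y^{2}}\right)$)
$\left(-84 - 49\right) I{\left(12,9 \right)} = \left(-84 - 49\right) \left(\left(-8\right) 12 \left(1 + \sqrt{9^{2} + 12^{2}}\right)\right) = - 133 \left(\left(-8\right) 12 \left(1 + \sqrt{81 + 144}\right)\right) = - 133 \left(\left(-8\right) 12 \left(1 + \sqrt{225}\right)\right) = - 133 \left(\left(-8\right) 12 \left(1 + 15\right)\right) = - 133 \left(\left(-8\right) 12 \cdot 16\right) = \left(-133\right) \left(-1536\right) = 204288$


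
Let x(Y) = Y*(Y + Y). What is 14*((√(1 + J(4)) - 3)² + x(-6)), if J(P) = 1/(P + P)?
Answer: 4599/4 - 63*√2 ≈ 1060.7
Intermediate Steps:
x(Y) = 2*Y² (x(Y) = Y*(2*Y) = 2*Y²)
J(P) = 1/(2*P)
14*((√(1 + J(4)) - 3)² + x(-6)) = 14*((√(1 + (½)/4) - 3)² + 2*(-6)²) = 14*((√(1 + (½)*(¼)) - 3)² + 2*36) = 14*((√(1 + ⅛) - 3)² + 72) = 14*((√(9/8) - 3)² + 72) = 14*((3*√2/4 - 3)² + 72) = 14*((-3 + 3*√2/4)² + 72) = 14*(72 + (-3 + 3*√2/4)²) = 1008 + 14*(-3 + 3*√2/4)²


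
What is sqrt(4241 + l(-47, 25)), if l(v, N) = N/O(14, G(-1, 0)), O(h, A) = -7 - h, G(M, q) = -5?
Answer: 2*sqrt(467439)/21 ≈ 65.114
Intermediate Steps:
l(v, N) = -N/21 (l(v, N) = N/(-7 - 1*14) = N/(-7 - 14) = N/(-21) = N*(-1/21) = -N/21)
sqrt(4241 + l(-47, 25)) = sqrt(4241 - 1/21*25) = sqrt(4241 - 25/21) = sqrt(89036/21) = 2*sqrt(467439)/21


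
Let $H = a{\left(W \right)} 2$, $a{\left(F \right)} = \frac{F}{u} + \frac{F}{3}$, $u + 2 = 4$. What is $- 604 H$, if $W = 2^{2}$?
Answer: $- \frac{12080}{3} \approx -4026.7$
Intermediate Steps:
$u = 2$ ($u = -2 + 4 = 2$)
$W = 4$
$a{\left(F \right)} = \frac{5 F}{6}$ ($a{\left(F \right)} = \frac{F}{2} + \frac{F}{3} = \frac{5 F}{6}$)
$H = \frac{20}{3}$ ($H = \frac{5}{6} \cdot 4 \cdot 2 = \frac{10}{3} \cdot 2 = \frac{20}{3} \approx 6.6667$)
$- 604 H = \left(-604\right) \frac{20}{3} = - \frac{12080}{3}$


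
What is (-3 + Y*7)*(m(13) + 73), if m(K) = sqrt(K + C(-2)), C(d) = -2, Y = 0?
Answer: -219 - 3*sqrt(11) ≈ -228.95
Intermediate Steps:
m(K) = sqrt(-2 + K) (m(K) = sqrt(K - 2) = sqrt(-2 + K))
(-3 + Y*7)*(m(13) + 73) = (-3 + 0*7)*(sqrt(-2 + 13) + 73) = (-3 + 0)*(sqrt(11) + 73) = -3*(73 + sqrt(11)) = -219 - 3*sqrt(11)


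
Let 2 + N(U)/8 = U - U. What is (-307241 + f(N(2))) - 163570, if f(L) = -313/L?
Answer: -7532663/16 ≈ -4.7079e+5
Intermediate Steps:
N(U) = -16 (N(U) = -16 + 8*(U - U) = -16 + 8*0 = -16 + 0 = -16)
(-307241 + f(N(2))) - 163570 = (-307241 - 313/(-16)) - 163570 = (-307241 - 313*(-1/16)) - 163570 = (-307241 + 313/16) - 163570 = -4915543/16 - 163570 = -7532663/16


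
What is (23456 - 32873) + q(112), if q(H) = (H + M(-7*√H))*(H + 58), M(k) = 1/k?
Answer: 9623 - 85*√7/98 ≈ 9620.7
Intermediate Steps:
q(H) = (58 + H)*(H - 1/(7*√H)) (q(H) = (H + 1/(-7*√H))*(H + 58) = (H - 1/(7*√H))*(58 + H) = (58 + H)*(H - 1/(7*√H)))
(23456 - 32873) + q(112) = (23456 - 32873) + (112² + 58*112 - 29*√7/98 - 4*√7/7) = -9417 + (12544 + 6496 - 29*√7/98 - 4*√7/7) = -9417 + (19040 - 85*√7/98) = 9623 - 85*√7/98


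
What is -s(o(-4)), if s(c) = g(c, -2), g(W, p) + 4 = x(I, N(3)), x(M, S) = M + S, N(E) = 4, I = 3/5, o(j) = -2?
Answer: -⅗ ≈ -0.60000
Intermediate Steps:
I = ⅗ (I = 3*(⅕) = ⅗ ≈ 0.60000)
g(W, p) = ⅗ (g(W, p) = -4 + (⅗ + 4) = -4 + 23/5 = ⅗)
s(c) = ⅗
-s(o(-4)) = -1*⅗ = -⅗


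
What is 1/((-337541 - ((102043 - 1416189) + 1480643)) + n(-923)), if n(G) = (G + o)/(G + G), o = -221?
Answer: -71/35786654 ≈ -1.9840e-6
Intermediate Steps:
n(G) = (-221 + G)/(2*G) (n(G) = (G - 221)/(G + G) = (-221 + G)/((2*G)) = (-221 + G)*(1/(2*G)) = (-221 + G)/(2*G))
1/((-337541 - ((102043 - 1416189) + 1480643)) + n(-923)) = 1/((-337541 - ((102043 - 1416189) + 1480643)) + (½)*(-221 - 923)/(-923)) = 1/((-337541 - (-1314146 + 1480643)) + (½)*(-1/923)*(-1144)) = 1/((-337541 - 1*166497) + 44/71) = 1/((-337541 - 166497) + 44/71) = 1/(-504038 + 44/71) = 1/(-35786654/71) = -71/35786654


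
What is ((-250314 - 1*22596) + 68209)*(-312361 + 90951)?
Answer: 45322848410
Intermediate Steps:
((-250314 - 1*22596) + 68209)*(-312361 + 90951) = ((-250314 - 22596) + 68209)*(-221410) = (-272910 + 68209)*(-221410) = -204701*(-221410) = 45322848410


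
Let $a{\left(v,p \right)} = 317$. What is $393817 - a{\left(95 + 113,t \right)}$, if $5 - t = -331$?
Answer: $393500$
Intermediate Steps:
$t = 336$ ($t = 5 - -331 = 5 + 331 = 336$)
$393817 - a{\left(95 + 113,t \right)} = 393817 - 317 = 393500$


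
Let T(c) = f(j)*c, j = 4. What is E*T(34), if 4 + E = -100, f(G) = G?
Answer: -14144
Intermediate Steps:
E = -104 (E = -4 - 100 = -104)
T(c) = 4*c
E*T(34) = -416*34 = -104*136 = -14144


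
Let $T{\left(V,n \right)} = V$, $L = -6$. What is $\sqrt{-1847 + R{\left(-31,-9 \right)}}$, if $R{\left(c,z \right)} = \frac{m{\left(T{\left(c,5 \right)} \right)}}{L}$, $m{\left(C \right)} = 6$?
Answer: $2 i \sqrt{462} \approx 42.988 i$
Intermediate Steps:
$R{\left(c,z \right)} = -1$ ($R{\left(c,z \right)} = \frac{6}{-6} = 6 \left(- \frac{1}{6}\right) = -1$)
$\sqrt{-1847 + R{\left(-31,-9 \right)}} = \sqrt{-1847 - 1} = \sqrt{-1848} = 2 i \sqrt{462}$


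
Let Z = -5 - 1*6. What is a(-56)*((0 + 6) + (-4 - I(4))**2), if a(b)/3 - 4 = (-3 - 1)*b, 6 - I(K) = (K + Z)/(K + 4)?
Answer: 1359963/16 ≈ 84998.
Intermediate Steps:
Z = -11 (Z = -5 - 6 = -11)
I(K) = 6 - (-11 + K)/(4 + K) (I(K) = 6 - (K - 11)/(K + 4) = 6 - (-11 + K)/(4 + K))
a(b) = 12 - 12*b (a(b) = 12 + 3*((-3 - 1)*b) = 12 + 3*(-4*b) = 12 - 12*b)
a(-56)*((0 + 6) + (-4 - I(4))**2) = (12 - 12*(-56))*((0 + 6) + (-4 - 5*(7 + 4)/(4 + 4))**2) = (12 + 672)*(6 + (-4 - 5*11/8)**2) = 684*(6 + (-4 - 5*11/8)**2) = 684*(6 + (-4 - 1*55/8)**2) = 684*(6 + (-4 - 55/8)**2) = 684*(6 + (-87/8)**2) = 684*(6 + 7569/64) = 684*(7953/64) = 1359963/16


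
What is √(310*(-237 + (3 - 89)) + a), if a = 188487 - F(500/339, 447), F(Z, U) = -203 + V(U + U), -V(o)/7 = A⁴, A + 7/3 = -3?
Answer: 4*√477007/9 ≈ 306.96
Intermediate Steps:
A = -16/3 (A = -7/3 - 3 = -16/3 ≈ -5.3333)
V(o) = -458752/81 (V(o) = -7*(-16/3)⁴ = -7*65536/81 = -458752/81)
F(Z, U) = -475195/81 (F(Z, U) = -203 - 458752/81 = -475195/81)
a = 15742642/81 (a = 188487 - 1*(-475195/81) = 188487 + 475195/81 = 15742642/81 ≈ 1.9435e+5)
√(310*(-237 + (3 - 89)) + a) = √(310*(-237 + (3 - 89)) + 15742642/81) = √(310*(-237 - 86) + 15742642/81) = √(310*(-323) + 15742642/81) = √(-100130 + 15742642/81) = √(7632112/81) = 4*√477007/9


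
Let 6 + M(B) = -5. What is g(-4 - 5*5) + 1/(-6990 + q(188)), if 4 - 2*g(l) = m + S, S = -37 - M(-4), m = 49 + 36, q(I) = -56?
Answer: -96883/3523 ≈ -27.500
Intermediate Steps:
M(B) = -11 (M(B) = -6 - 5 = -11)
m = 85
S = -26 (S = -37 - 1*(-11) = -37 + 11 = -26)
g(l) = -55/2 (g(l) = 2 - (85 - 26)/2 = 2 - 1/2*59 = 2 - 59/2 = -55/2)
g(-4 - 5*5) + 1/(-6990 + q(188)) = -55/2 + 1/(-6990 - 56) = -55/2 + 1/(-7046) = -55/2 - 1/7046 = -96883/3523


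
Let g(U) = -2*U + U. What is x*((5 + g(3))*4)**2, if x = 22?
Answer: 1408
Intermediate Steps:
g(U) = -U
x*((5 + g(3))*4)**2 = 22*((5 - 1*3)*4)**2 = 22*((5 - 3)*4)**2 = 22*(2*4)**2 = 22*8**2 = 22*64 = 1408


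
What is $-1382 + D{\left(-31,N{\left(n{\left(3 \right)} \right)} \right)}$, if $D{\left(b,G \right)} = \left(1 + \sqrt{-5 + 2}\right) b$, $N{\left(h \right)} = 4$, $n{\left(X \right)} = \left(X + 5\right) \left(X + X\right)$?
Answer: $-1413 - 31 i \sqrt{3} \approx -1413.0 - 53.694 i$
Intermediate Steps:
$n{\left(X \right)} = 2 X \left(5 + X\right)$ ($n{\left(X \right)} = \left(5 + X\right) 2 X = 2 X \left(5 + X\right)$)
$D{\left(b,G \right)} = b \left(1 + i \sqrt{3}\right)$ ($D{\left(b,G \right)} = \left(1 + \sqrt{-3}\right) b = \left(1 + i \sqrt{3}\right) b = b \left(1 + i \sqrt{3}\right)$)
$-1382 + D{\left(-31,N{\left(n{\left(3 \right)} \right)} \right)} = -1382 - 31 \left(1 + i \sqrt{3}\right) = -1382 - \left(31 + 31 i \sqrt{3}\right) = -1413 - 31 i \sqrt{3}$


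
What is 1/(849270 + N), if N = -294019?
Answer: 1/555251 ≈ 1.8010e-6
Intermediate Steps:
1/(849270 + N) = 1/(849270 - 294019) = 1/555251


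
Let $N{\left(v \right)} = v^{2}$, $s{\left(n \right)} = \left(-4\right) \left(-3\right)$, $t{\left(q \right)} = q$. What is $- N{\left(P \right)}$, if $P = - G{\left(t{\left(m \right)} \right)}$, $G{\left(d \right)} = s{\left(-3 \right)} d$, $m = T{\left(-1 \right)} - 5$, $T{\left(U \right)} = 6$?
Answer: $-144$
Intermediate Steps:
$m = 1$ ($m = 6 - 5 = 1$)
$s{\left(n \right)} = 12$
$G{\left(d \right)} = 12 d$
$P = -12$ ($P = - 12 \cdot 1 = \left(-1\right) 12 = -12$)
$- N{\left(P \right)} = - \left(-12\right)^{2} = \left(-1\right) 144 = -144$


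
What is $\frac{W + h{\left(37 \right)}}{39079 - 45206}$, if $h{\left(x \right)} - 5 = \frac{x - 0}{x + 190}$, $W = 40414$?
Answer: $- \frac{9175150}{1390829} \approx -6.5969$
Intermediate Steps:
$h{\left(x \right)} = 5 + \frac{x}{190 + x}$ ($h{\left(x \right)} = 5 + \frac{x - 0}{x + 190} = 5 + \frac{x + 0}{190 + x} = 5 + \frac{x}{190 + x}$)
$\frac{W + h{\left(37 \right)}}{39079 - 45206} = \frac{40414 + \frac{2 \left(475 + 3 \cdot 37\right)}{190 + 37}}{39079 - 45206} = \frac{40414 + \frac{2 \left(475 + 111\right)}{227}}{-6127} = \left(40414 + 2 \cdot \frac{1}{227} \cdot 586\right) \left(- \frac{1}{6127}\right) = \left(40414 + \frac{1172}{227}\right) \left(- \frac{1}{6127}\right) = \frac{9175150}{227} \left(- \frac{1}{6127}\right) = - \frac{9175150}{1390829}$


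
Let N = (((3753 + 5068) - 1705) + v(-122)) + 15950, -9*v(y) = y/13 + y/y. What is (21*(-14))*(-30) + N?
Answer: 3730771/117 ≈ 31887.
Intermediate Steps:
v(y) = -⅑ - y/117 (v(y) = -(y/13 + y/y)/9 = -(y*(1/13) + 1)/9 = -(y/13 + 1)/9 = -(1 + y/13)/9 = -⅑ - y/117)
N = 2698831/117 (N = (((3753 + 5068) - 1705) + (-⅑ - 1/117*(-122))) + 15950 = ((8821 - 1705) + (-⅑ + 122/117)) + 15950 = (7116 + 109/117) + 15950 = 832681/117 + 15950 = 2698831/117 ≈ 23067.)
(21*(-14))*(-30) + N = (21*(-14))*(-30) + 2698831/117 = -294*(-30) + 2698831/117 = 8820 + 2698831/117 = 3730771/117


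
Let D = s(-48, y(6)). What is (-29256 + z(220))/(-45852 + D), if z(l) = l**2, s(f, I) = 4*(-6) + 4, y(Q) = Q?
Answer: -2393/5734 ≈ -0.41734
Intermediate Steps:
s(f, I) = -20 (s(f, I) = -24 + 4 = -20)
D = -20
(-29256 + z(220))/(-45852 + D) = (-29256 + 220**2)/(-45852 - 20) = (-29256 + 48400)/(-45872) = 19144*(-1/45872) = -2393/5734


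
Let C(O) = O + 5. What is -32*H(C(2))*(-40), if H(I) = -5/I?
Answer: -6400/7 ≈ -914.29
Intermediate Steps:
C(O) = 5 + O
-32*H(C(2))*(-40) = -(-160)/(5 + 2)*(-40) = -(-160)/7*(-40) = -32*(-5/7)*(-40) = (160/7)*(-40) = -6400/7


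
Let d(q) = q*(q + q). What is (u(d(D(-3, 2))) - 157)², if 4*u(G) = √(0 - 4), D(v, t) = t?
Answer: (314 - I)²/4 ≈ 24649.0 - 157.0*I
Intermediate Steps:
d(q) = 2*q² (d(q) = q*(2*q) = 2*q²)
u(G) = I/2 (u(G) = √(0 - 4)/4 = √(-4)/4 = (2*I)/4 = I/2)
(u(d(D(-3, 2))) - 157)² = (I/2 - 157)² = (-157 + I/2)²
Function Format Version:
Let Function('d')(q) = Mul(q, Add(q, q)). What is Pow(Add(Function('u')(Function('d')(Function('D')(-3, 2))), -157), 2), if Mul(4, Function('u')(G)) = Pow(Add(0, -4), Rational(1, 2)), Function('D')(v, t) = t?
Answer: Mul(Rational(1, 4), Pow(Add(314, Mul(-1, I)), 2)) ≈ Add(24649., Mul(-157.00, I))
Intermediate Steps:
Function('d')(q) = Mul(2, Pow(q, 2)) (Function('d')(q) = Mul(q, Mul(2, q)) = Mul(2, Pow(q, 2)))
Function('u')(G) = Mul(Rational(1, 2), I) (Function('u')(G) = Mul(Rational(1, 4), Pow(Add(0, -4), Rational(1, 2))) = Mul(Rational(1, 4), Pow(-4, Rational(1, 2))) = Mul(Rational(1, 4), Mul(2, I)) = Mul(Rational(1, 2), I))
Pow(Add(Function('u')(Function('d')(Function('D')(-3, 2))), -157), 2) = Pow(Add(Mul(Rational(1, 2), I), -157), 2) = Pow(Add(-157, Mul(Rational(1, 2), I)), 2)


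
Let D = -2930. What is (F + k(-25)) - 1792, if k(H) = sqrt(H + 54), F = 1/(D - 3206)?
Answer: -10995713/6136 + sqrt(29) ≈ -1786.6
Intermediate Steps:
F = -1/6136 (F = 1/(-2930 - 3206) = 1/(-6136) = -1/6136 ≈ -0.00016297)
k(H) = sqrt(54 + H)
(F + k(-25)) - 1792 = (-1/6136 + sqrt(54 - 25)) - 1792 = (-1/6136 + sqrt(29)) - 1792 = -10995713/6136 + sqrt(29)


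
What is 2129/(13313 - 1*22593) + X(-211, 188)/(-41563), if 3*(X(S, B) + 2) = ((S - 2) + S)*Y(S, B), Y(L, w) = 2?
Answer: -257537761/1157113920 ≈ -0.22257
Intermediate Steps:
X(S, B) = -10/3 + 4*S/3 (X(S, B) = -2 + (((S - 2) + S)*2)/3 = -2 + (((-2 + S) + S)*2)/3 = -2 + ((-2 + 2*S)*2)/3 = -2 + (-4 + 4*S)/3 = -2 + (-4/3 + 4*S/3) = -10/3 + 4*S/3)
2129/(13313 - 1*22593) + X(-211, 188)/(-41563) = 2129/(13313 - 1*22593) + (-10/3 + (4/3)*(-211))/(-41563) = 2129/(13313 - 22593) + (-10/3 - 844/3)*(-1/41563) = 2129/(-9280) - 854/3*(-1/41563) = 2129*(-1/9280) + 854/124689 = -2129/9280 + 854/124689 = -257537761/1157113920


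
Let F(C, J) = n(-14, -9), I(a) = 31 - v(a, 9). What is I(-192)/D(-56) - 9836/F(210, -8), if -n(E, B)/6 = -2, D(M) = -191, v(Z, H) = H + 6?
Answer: -469717/573 ≈ -819.75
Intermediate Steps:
v(Z, H) = 6 + H
I(a) = 16 (I(a) = 31 - (6 + 9) = 31 - 1*15 = 31 - 15 = 16)
n(E, B) = 12 (n(E, B) = -6*(-2) = 12)
F(C, J) = 12
I(-192)/D(-56) - 9836/F(210, -8) = 16/(-191) - 9836/12 = 16*(-1/191) - 9836*1/12 = -16/191 - 2459/3 = -469717/573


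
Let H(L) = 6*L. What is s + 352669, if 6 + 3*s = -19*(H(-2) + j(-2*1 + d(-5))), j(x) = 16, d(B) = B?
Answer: 1057925/3 ≈ 3.5264e+5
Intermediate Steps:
s = -82/3 (s = -2 + (-19*(6*(-2) + 16))/3 = -2 + (-19*(-12 + 16))/3 = -2 + (-19*4)/3 = -2 + (⅓)*(-76) = -2 - 76/3 = -82/3 ≈ -27.333)
s + 352669 = -82/3 + 352669 = 1057925/3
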